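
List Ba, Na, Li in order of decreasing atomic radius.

Ba, Na, Li

Li is in period 2, group 1; Na is in period 3, group 1; Ba is in period 6, group 2.
Radius decreases left→right (rising Z_eff, same n) and increases top→bottom (higher n).
Neither a single period nor a single group — weigh both effects.
Na > Li: Na sits below Li in group 1, so the down-group effect alone puts Na larger.
Ba > Na: the two effects oppose for this pair; the down-group effect wins (196 vs 155 pm).
For reference (pm): Li 133, Na 155, Ba 196.
So from largest to smallest: Ba > Na > Li.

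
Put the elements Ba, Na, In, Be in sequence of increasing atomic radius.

Be is in period 2, group 2; Na is in period 3, group 1; In is in period 5, group 13; Ba is in period 6, group 2.
Radius decreases left→right (rising Z_eff, same n) and increases top→bottom (higher n).
Neither a single period nor a single group — weigh both effects.
In > Be: period and group pull opposite ways; the down-group shift dominates (142 vs 102 pm).
Na > In: the two effects oppose for this pair; the across-period effect wins (155 vs 142 pm).
Ba > Na: the two effects oppose for this pair; the down-group effect wins (196 vs 155 pm).
Tabulated atomic radius (pm): Be 102, Na 155, In 142, Ba 196.
So from smallest to largest: Be < In < Na < Ba.

Be < In < Na < Ba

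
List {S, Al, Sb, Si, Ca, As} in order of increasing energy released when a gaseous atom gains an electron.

Ca < Al < As < Sb < Si < S

Al is in period 3, group 13; Si is in period 3, group 14; S is in period 3, group 16; Ca is in period 4, group 2; As is in period 4, group 15; Sb is in period 5, group 15.
EA tends to increase across a period and decrease down a group, though the pattern is less regular than for IE or radius.
Here both period and group differ, so the two effects have to be weighed against each other.
Al > Ca: both effects reinforce here, so Al is clearly the higher of the two.
As > Al: the two effects oppose for this pair; the across-period effect wins (78 vs 42 kJ/mol).
Sb > As: this pair runs against the simple trend — see the exception note.
Si > Sb: period and group pull opposite ways; the down-group shift dominates (134 vs 103 kJ/mol).
S > Si: both are in period 3; the period trend gives S the larger value.
Note the exception: Sb has a higher electron affinity than As, contrary to the simple trend — both are half-filled np³, but the pairing/repulsion penalty for the added electron shrinks as the p orbitals become larger and more diffuse down the group, and for Sb that outweighs the weaker nuclear attraction.
Tabulated electron affinity (kJ/mol): Al 42, Si 134, S 200, Ca 2, As 78, Sb 103.
So from lowest to highest: Ca < Al < As < Sb < Si < S.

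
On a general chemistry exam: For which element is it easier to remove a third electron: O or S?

The third ionization energy removes an electron from the +2 ion. For each element: O²⁺ still has 4 valence electrons; S²⁺ still has 4 valence electrons.
All are still removing valence electrons, so compare the +2 ions as you would atoms: IE_3 generally rises across a period (higher Z_eff) and falls down a group (larger shell), subject to the usual subshell exceptions.
Valence configurations: O²⁺ [He]2s²2p², S²⁺ [Ne]3s²3p².
The numbers (kJ/mol): O 5300, S 3357.
Overall IE_3 order: S < O.

S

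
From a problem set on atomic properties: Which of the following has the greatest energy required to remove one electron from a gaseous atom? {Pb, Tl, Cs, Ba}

Cs is in period 6, group 1; Ba is in period 6, group 2; Tl is in period 6, group 13; Pb is in period 6, group 14.
Removing the outermost electron gets harder across a period and easier down a group.
All lie in period 6, so first ionization energy increases left to right.
The greatest energy required to remove one electron from a gaseous atom among these belongs to Pb.

Pb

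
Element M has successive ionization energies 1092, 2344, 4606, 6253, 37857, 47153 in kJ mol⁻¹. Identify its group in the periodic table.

Look for the largest jump between consecutive ionization energies: IE5/IE4 ≈ 6.1, far larger than any earlier ratio.
That jump marks the point where a core electron is being removed. So the atom has 4 valence electrons.
A main-group element with 4 valence electrons is in group 14.

Group 14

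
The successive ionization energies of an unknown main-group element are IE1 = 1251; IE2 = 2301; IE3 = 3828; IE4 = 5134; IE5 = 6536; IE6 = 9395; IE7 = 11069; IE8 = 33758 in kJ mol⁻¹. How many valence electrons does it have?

7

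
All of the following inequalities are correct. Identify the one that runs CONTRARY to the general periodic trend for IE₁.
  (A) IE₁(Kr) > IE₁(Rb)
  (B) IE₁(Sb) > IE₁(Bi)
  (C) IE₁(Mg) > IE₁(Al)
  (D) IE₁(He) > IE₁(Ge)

(C)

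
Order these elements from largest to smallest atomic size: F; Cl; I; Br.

I, Br, Cl, F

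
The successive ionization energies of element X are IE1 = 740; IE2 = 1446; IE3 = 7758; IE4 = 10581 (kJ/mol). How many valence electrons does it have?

Look for the largest jump between consecutive ionization energies: IE3/IE2 ≈ 5.4, far larger than any earlier ratio.
That jump marks the point where a core electron is being removed. So the atom has 2 valence electrons.

2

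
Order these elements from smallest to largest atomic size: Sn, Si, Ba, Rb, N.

N < Si < Sn < Ba < Rb

N is in period 2, group 15; Si is in period 3, group 14; Rb is in period 5, group 1; Sn is in period 5, group 14; Ba is in period 6, group 2.
Atomic radius shrinks across a period as nuclear charge pulls the same shell inward, and grows down a group as new shells are added.
Here both period and group differ, so the two effects have to be weighed against each other.
Si > N: relative to N, both the across-period and down-group shifts push Si's atomic radius up.
Sn > Si: Sn sits below Si in group 14, so the down-group effect alone puts Sn larger.
Ba > Sn: both effects reinforce here, so Ba is clearly the larger of the two.
Rb > Ba: period and group pull opposite ways; the across-period shift dominates (210 vs 196 pm).
Tabulated atomic radius (pm): N 71, Si 116, Rb 210, Sn 140, Ba 196.
So from smallest to largest: N < Si < Sn < Ba < Rb.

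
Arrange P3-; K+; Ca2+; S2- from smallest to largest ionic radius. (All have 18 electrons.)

Ca2+ < K+ < S2- < P3-

All of these have 18 electrons, so size is governed by nuclear charge alone: the more protons, the stronger the pull on the same electron cloud, and the smaller the ion.
Nuclear charges: Ca2+ (Z=20), K+ (Z=19), S2- (Z=16), P3- (Z=15).
Smallest to largest: Ca2+ < K+ < S2- < P3-.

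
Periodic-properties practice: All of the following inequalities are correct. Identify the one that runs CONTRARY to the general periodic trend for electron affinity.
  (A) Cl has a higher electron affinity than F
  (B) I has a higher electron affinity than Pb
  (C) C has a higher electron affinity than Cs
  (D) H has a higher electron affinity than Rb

(A)

The general trend: electron affinity increases across a period and decreases down a group.
(A) Cl (period 3, group 17) vs F (period 2, group 17): the stated order contradicts the simple trend.
(B) I (period 5, group 17) vs Pb (period 6, group 14): the stated order agrees with the simple trend.
(C) C (period 2, group 14) vs Cs (period 6, group 1): the stated order agrees with the simple trend.
(D) H (period 1, group 1) vs Rb (period 5, group 1): the stated order agrees with the simple trend.
The exception is (A): F's small 2p subshell makes the incoming electron feel strong e⁻–e⁻ repulsion, so Cl actually releases more energy on gaining an electron.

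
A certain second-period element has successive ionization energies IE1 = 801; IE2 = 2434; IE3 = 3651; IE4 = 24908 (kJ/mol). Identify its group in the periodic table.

Group 13

Look for the largest jump between consecutive ionization energies: IE4/IE3 ≈ 6.8, far larger than any earlier ratio.
That jump marks the point where a core electron is being removed. So the atom has 3 valence electrons.
A main-group element with 3 valence electrons is in group 13.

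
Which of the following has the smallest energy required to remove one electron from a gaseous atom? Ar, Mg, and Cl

Removing the outermost electron gets harder across a period and easier down a group.
All lie in period 3, so first ionization energy increases left to right.
The smallest energy required to remove one electron from a gaseous atom among these belongs to Mg.

Mg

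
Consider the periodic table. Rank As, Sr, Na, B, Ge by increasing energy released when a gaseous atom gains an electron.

Sr < B < Na < As < Ge

Adding an electron releases more energy for atoms nearer the top right (short of the noble gases).
Here both period and group differ, so the two effects have to be weighed against each other.
B > Sr: relative to Sr, both the across-period and down-group shifts push B's electron affinity up.
Na > B: this pair runs against the simple trend — see the exception note.
As > Na: period and group pull opposite ways; the across-period shift dominates (78 vs 53 kJ/mol).
Ge > As: this pair runs against the simple trend — see the exception note.
Note the exception: Na has a higher electron affinity than B, contrary to the simple trend — B's ns²np¹ configuration gives only a small electron affinity — the sparsely filled np subshell binds an added electron weakly.
Note the exception: Ge has a higher electron affinity than As, contrary to the simple trend — adding an electron to As's half-filled 4p³ is unfavourable, so Ge (4p²) has the more exothermic EA.
Approximate values (kJ/mol): B 27, Na 53, Ge 119, As 78, Sr 5.
So from lowest to highest: Sr < B < Na < As < Ge.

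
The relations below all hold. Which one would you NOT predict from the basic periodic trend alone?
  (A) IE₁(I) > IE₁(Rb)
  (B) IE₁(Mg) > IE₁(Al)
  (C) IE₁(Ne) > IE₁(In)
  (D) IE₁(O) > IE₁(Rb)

The general trend: first ionization energy increases across a period and decreases down a group.
(A) I (period 5, group 17) vs Rb (period 5, group 1): the stated order agrees with the simple trend.
(B) Mg (period 3, group 2) vs Al (period 3, group 13): the stated order contradicts the simple trend.
(C) Ne (period 2, group 18) vs In (period 5, group 13): the stated order agrees with the simple trend.
(D) O (period 2, group 16) vs Rb (period 5, group 1): the stated order agrees with the simple trend.
The exception is (B): Al's single 3p electron is easier to remove than one from Mg's filled 3s².

(B)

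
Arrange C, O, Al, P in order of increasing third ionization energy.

After 2 electrons have been removed, what remains? C²⁺ still has 2 valence electrons; O²⁺ still has 4 valence electrons; Al²⁺ still has 1 valence electron; P²⁺ still has 3 valence electrons.
All are still removing valence electrons, so compare the +2 ions as you would atoms: IE_3 generally rises across a period (higher Z_eff) and falls down a group (larger shell), subject to the usual subshell exceptions.
Valence configurations: C²⁺ [He]2s², O²⁺ [He]2s²2p², Al²⁺ [Ne]3s¹, P²⁺ [Ne]3s²3p¹.
Approximate IE_3 values (kJ/mol): C 4620, O 5300, Al 2745, P 2914.
Hence IE_3: Al < P < C < O.

Al < P < C < O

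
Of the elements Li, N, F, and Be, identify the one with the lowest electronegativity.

Li is in period 2, group 1; Be is in period 2, group 2; N is in period 2, group 15; F is in period 2, group 17.
Atoms toward the upper right of the periodic table pull bonding electrons most strongly.
All lie in period 2, so electronegativity increases left to right.
The lowest electronegativity among these belongs to Li.

Li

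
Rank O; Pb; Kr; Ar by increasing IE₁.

Pb < O < Kr < Ar

O is in period 2, group 16; Ar is in period 3, group 18; Kr is in period 4, group 18; Pb is in period 6, group 14.
Across a period the outer electron is held more tightly (higher IE₁); down a group it sits in a higher shell, more shielded, and comes off more easily.
Here both period and group differ, so the two effects have to be weighed against each other.
O > Pb: both effects reinforce here, so O is clearly the higher of the two.
Kr > O: the two effects oppose for this pair; the across-period effect wins (1351 vs 1314 kJ/mol).
Ar > Kr: they share group 18; the group trend gives Ar the larger value.
For reference (kJ/mol): O 1314, Ar 1521, Kr 1351, Pb 716.
So from lowest to highest: Pb < O < Kr < Ar.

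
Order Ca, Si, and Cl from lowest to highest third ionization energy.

Si, Cl, Ca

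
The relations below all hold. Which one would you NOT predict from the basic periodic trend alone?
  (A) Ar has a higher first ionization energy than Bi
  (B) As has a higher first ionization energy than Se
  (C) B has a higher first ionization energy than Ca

(B)

The general trend: first ionization energy increases across a period and decreases down a group.
(A) Ar (period 3, group 18) vs Bi (period 6, group 15): the stated order agrees with the simple trend.
(B) As (period 4, group 15) vs Se (period 4, group 16): the stated order contradicts the simple trend.
(C) B (period 2, group 13) vs Ca (period 4, group 2): the stated order agrees with the simple trend.
The exception is (B): Se (4p⁴) ionizes more easily than half-filled As (4p³).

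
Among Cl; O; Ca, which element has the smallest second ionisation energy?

Ca

After 1 electron has been removed, what remains? Cl⁺ still has 6 valence electrons; O⁺ still has 5 valence electrons; Ca⁺ still has 1 valence electron.
All are still removing valence electrons, so compare the +1 ions as you would atoms: IE_2 generally rises across a period (higher Z_eff) and falls down a group (larger shell), subject to the usual subshell exceptions.
Valence configurations: Cl⁺ [Ne]3s²3p⁴, O⁺ [He]2s²2p³, Ca⁺ [Ar]4s¹.
Tabulated IE_2 (kJ/mol): Cl 2298, O 3388, Ca 1145.
Putting it together, IE_2: Ca < Cl < O.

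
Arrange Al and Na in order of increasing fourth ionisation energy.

Na < Al

IE_4 is the cost of taking one more electron from the +3 cation: Al³⁺ is the bare [Ne] core; Na³⁺ is already 2 electrons into the core.
All of these are removing an electron from a noble-gas core or deeper; the smaller core (lower principal quantum number) is held far more tightly, and within a period the higher nuclear charge binds the same core more tightly.
Approximate IE_4 values (kJ/mol): Al 11577, Na 9543.
Overall IE_4 order: Na < Al.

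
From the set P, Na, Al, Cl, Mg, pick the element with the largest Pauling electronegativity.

Na is in period 3, group 1; Mg is in period 3, group 2; Al is in period 3, group 13; P is in period 3, group 15; Cl is in period 3, group 17.
Atoms toward the upper right of the periodic table pull bonding electrons most strongly.
All lie in period 3, so electronegativity increases left to right.
The largest Pauling electronegativity among these belongs to Cl.

Cl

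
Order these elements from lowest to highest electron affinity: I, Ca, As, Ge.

Ca is in period 4, group 2; Ge is in period 4, group 14; As is in period 4, group 15; I is in period 5, group 17.
Adding an electron releases more energy for atoms nearer the top right (short of the noble gases).
Neither a single period nor a single group — weigh both effects.
As > Ca: As lies to the right of Ca in period 4, so the across-period effect alone puts As higher.
Ge > As: this pair runs against the simple trend — see the exception note.
I > Ge: the two effects oppose for this pair; the across-period effect wins (295 vs 119 kJ/mol).
Note the exception: Ge has a higher electron affinity than As, contrary to the simple trend — adding an electron to As's half-filled 4p³ is unfavourable, so Ge (4p²) has the more exothermic EA.
Tabulated electron affinity (kJ/mol): Ca 2, Ge 119, As 78, I 295.
So from lowest to highest: Ca < As < Ge < I.

Ca < As < Ge < I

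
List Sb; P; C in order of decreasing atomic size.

C is in period 2, group 14; P is in period 3, group 15; Sb is in period 5, group 15.
Atomic radius shrinks across a period as nuclear charge pulls the same shell inward, and grows down a group as new shells are added.
Here both period and group differ, so the two effects have to be weighed against each other.
P > C: period and group pull opposite ways; the down-group shift dominates (111 vs 75 pm).
Sb > P: they share group 15; the group trend gives Sb the larger value.
For reference (pm): C 75, P 111, Sb 140.
So from largest to smallest: Sb > P > C.

Sb > P > C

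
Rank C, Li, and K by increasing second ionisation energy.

C, K, Li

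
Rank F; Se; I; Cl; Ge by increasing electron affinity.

Electron affinity generally becomes more exothermic across a period toward the halogens and less exothermic down a group.
These span different periods and groups, so the two trends combine.
Se > Ge: both are in period 4; the period trend gives Se the larger value.
I > Se: period and group pull opposite ways; the across-period shift dominates (295 vs 195 kJ/mol).
F > I: F sits above I in group 17, so the down-group effect alone puts F higher.
Cl > F: this pair runs against the simple trend — see the exception note.
Note the exception: Cl has a higher electron affinity than F, contrary to the simple trend — F's small 2p subshell makes the incoming electron feel strong e⁻–e⁻ repulsion, so Cl actually releases more energy on gaining an electron.
For reference (kJ/mol): F 328, Cl 349, Ge 119, Se 195, I 295.
So from lowest to highest: Ge < Se < I < F < Cl.

Ge < Se < I < F < Cl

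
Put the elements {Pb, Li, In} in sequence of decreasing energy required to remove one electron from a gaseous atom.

IE₁ increases left→right with effective nuclear charge and decreases top→bottom as the valence shell moves farther out.
Here both period and group differ, so the two effects have to be weighed against each other.
In > Li: the two effects oppose for this pair; the across-period effect wins (558 vs 520 kJ/mol).
Pb > In: period and group pull opposite ways; the across-period shift dominates (716 vs 558 kJ/mol).
Approximate values (kJ/mol): Li 520, In 558, Pb 716.
So from highest to lowest: Pb > In > Li.

Pb, In, Li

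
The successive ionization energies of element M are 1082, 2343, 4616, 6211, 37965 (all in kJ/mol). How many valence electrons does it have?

Look for the largest jump between consecutive ionization energies: IE5/IE4 ≈ 6.1, far larger than any earlier ratio.
That jump marks the point where a core electron is being removed. So the atom has 4 valence electrons.

4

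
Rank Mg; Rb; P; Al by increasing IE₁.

Rb < Al < Mg < P

Mg is in period 3, group 2; Al is in period 3, group 13; P is in period 3, group 15; Rb is in period 5, group 1.
IE₁ increases left→right with effective nuclear charge and decreases top→bottom as the valence shell moves farther out.
These span different periods and groups, so the two trends combine.
Al > Rb: both effects reinforce here, so Al is clearly the higher of the two.
Mg > Al: this pair runs against the simple trend — see the exception note.
P > Mg: P lies to the right of Mg in period 3, so the across-period effect alone puts P higher.
Note the exception: Mg has a higher first ionization energy than Al, contrary to the simple trend — Al's single 3p electron is easier to remove than one from Mg's filled 3s².
For reference (kJ/mol): Mg 738, Al 578, P 1012, Rb 403.
So from lowest to highest: Rb < Al < Mg < P.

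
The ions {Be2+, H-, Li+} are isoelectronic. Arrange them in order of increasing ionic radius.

Be2+ < Li+ < H-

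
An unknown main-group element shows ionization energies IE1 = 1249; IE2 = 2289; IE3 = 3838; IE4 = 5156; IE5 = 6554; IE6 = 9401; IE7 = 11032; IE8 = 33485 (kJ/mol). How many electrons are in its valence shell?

7

Look for the largest jump between consecutive ionization energies: IE8/IE7 ≈ 3.0, far larger than any earlier ratio.
That jump marks the point where a core electron is being removed. So the atom has 7 valence electrons.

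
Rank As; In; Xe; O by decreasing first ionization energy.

O > Xe > As > In

O is in period 2, group 16; As is in period 4, group 15; In is in period 5, group 13; Xe is in period 5, group 18.
Removing the outermost electron gets harder across a period and easier down a group.
Neither a single period nor a single group — weigh both effects.
As > In: both effects reinforce here, so As is clearly the higher of the two.
Xe > As: period and group pull opposite ways; the across-period shift dominates (1170 vs 947 kJ/mol).
O > Xe: period and group pull opposite ways; the down-group shift dominates (1314 vs 1170 kJ/mol).
For reference (kJ/mol): O 1314, As 947, In 558, Xe 1170.
So from highest to lowest: O > Xe > As > In.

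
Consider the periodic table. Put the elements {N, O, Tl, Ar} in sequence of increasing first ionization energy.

Tl, O, N, Ar

N is in period 2, group 15; O is in period 2, group 16; Ar is in period 3, group 18; Tl is in period 6, group 13.
IE₁ increases left→right with effective nuclear charge and decreases top→bottom as the valence shell moves farther out.
These span different periods and groups, so the two trends combine.
O > Tl: both effects reinforce here, so O is clearly the higher of the two.
N > O: this pair runs against the simple trend — see the exception note.
Ar > N: the two effects oppose for this pair; the across-period effect wins (1521 vs 1402 kJ/mol).
Note the exception: N has a higher first ionization energy than O, contrary to the simple trend — pairing an electron in O's 2p⁴ costs repulsion energy, so O ionizes more easily than half-filled N (2p³).
Approximate values (kJ/mol): N 1402, O 1314, Ar 1521, Tl 589.
So from lowest to highest: Tl < O < N < Ar.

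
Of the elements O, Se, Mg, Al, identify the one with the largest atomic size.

Mg

O is in period 2, group 16; Mg is in period 3, group 2; Al is in period 3, group 13; Se is in period 4, group 16.
Atomic radius shrinks across a period as nuclear charge pulls the same shell inward, and grows down a group as new shells are added.
These span different periods and groups, so the two trends combine.
Se > O: Se sits below O in group 16, so the down-group effect alone puts Se larger.
Al > Se: the two effects oppose for this pair; the across-period effect wins (126 vs 116 pm).
Mg > Al: Mg lies to the left of Al in period 3, so the across-period effect alone puts Mg larger.
Approximate values (pm): O 63, Mg 139, Al 126, Se 116.
The largest atomic size among these belongs to Mg.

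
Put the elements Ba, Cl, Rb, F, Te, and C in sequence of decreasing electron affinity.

Cl > F > Te > C > Rb > Ba

Adding an electron releases more energy for atoms nearer the top right (short of the noble gases).
These span different periods and groups, so the two trends combine.
Rb > Ba: period and group pull opposite ways; the down-group shift dominates (47 vs 14 kJ/mol).
C > Rb: both effects reinforce here, so C is clearly the higher of the two.
Te > C: the two effects oppose for this pair; the across-period effect wins (190 vs 122 kJ/mol).
F > Te: both effects reinforce here, so F is clearly the higher of the two.
Cl > F: this pair runs against the simple trend — see the exception note.
Note the exception: Cl has a higher electron affinity than F, contrary to the simple trend — F's small 2p subshell makes the incoming electron feel strong e⁻–e⁻ repulsion, so Cl actually releases more energy on gaining an electron.
Tabulated electron affinity (kJ/mol): C 122, F 328, Cl 349, Rb 47, Te 190, Ba 14.
So from highest to lowest: Cl > F > Te > C > Rb > Ba.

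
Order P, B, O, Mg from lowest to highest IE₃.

P < B < O < Mg

IE_3 is the cost of taking one more electron from the +2 cation: P²⁺ still has 3 valence electrons; B²⁺ still has 1 valence electron; O²⁺ still has 4 valence electrons; Mg²⁺ is the bare [Ne] core.
Breaking into a closed-shell core is much more expensive than removing a leftover valence electron — Mg has the largest IE_3 here.
Valence configurations: P²⁺ [Ne]3s²3p¹, B²⁺ [He]2s¹, O²⁺ [He]2s²2p².
Tabulated IE_3 (kJ/mol): P 2914, B 3660, O 5300, Mg 7733.
Hence IE_3: P < B < O < Mg.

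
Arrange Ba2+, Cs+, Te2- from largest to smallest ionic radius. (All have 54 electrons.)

Te2-, Cs+, Ba2+

All of these have 54 electrons, so size is governed by nuclear charge alone: the more protons, the stronger the pull on the same electron cloud, and the smaller the ion.
Nuclear charges: Ba2+ (Z=56), Cs+ (Z=55), Te2- (Z=52).
Largest to smallest: Te2- > Cs+ > Ba2+.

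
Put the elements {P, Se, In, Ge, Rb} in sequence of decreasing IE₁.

Across a period the outer electron is held more tightly (higher IE₁); down a group it sits in a higher shell, more shielded, and comes off more easily.
These span different periods and groups, so the two trends combine.
In > Rb: In lies to the right of Rb in period 5, so the across-period effect alone puts In higher.
Ge > In: both effects reinforce here, so Ge is clearly the higher of the two.
Se > Ge: both are in period 4; the period trend gives Se the larger value.
P > Se: the two effects oppose for this pair; the down-group effect wins (1012 vs 941 kJ/mol).
For reference (kJ/mol): P 1012, Ge 762, Se 941, Rb 403, In 558.
So from highest to lowest: P > Se > Ge > In > Rb.

P > Se > Ge > In > Rb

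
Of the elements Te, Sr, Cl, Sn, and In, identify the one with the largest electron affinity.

Cl is in period 3, group 17; Sr is in period 5, group 2; In is in period 5, group 13; Sn is in period 5, group 14; Te is in period 5, group 16.
Electron affinity generally becomes more exothermic across a period toward the halogens and less exothermic down a group.
Neither a single period nor a single group — weigh both effects.
In > Sr: both are in period 5; the period trend gives In the larger value.
Sn > In: both are in period 5; the period trend gives Sn the larger value.
Te > Sn: Te lies to the right of Sn in period 5, so the across-period effect alone puts Te higher.
Cl > Te: both effects reinforce here, so Cl is clearly the higher of the two.
Tabulated electron affinity (kJ/mol): Cl 349, Sr 5, In 29, Sn 107, Te 190.
The largest electron affinity among these belongs to Cl.

Cl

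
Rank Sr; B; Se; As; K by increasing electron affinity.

Sr, B, K, As, Se

B is in period 2, group 13; K is in period 4, group 1; As is in period 4, group 15; Se is in period 4, group 16; Sr is in period 5, group 2.
Adding an electron releases more energy for atoms nearer the top right (short of the noble gases).
Here both period and group differ, so the two effects have to be weighed against each other.
B > Sr: both effects reinforce here, so B is clearly the higher of the two.
K > B: this pair runs against the simple trend — see the exception note.
As > K: As lies to the right of K in period 4, so the across-period effect alone puts As higher.
Se > As: Se lies to the right of As in period 4, so the across-period effect alone puts Se higher.
Note the exception: K has a higher electron affinity than B, contrary to the simple trend — B's ns²np¹ configuration gives only a small electron affinity — the sparsely filled np subshell binds an added electron weakly.
Approximate values (kJ/mol): B 27, K 48, As 78, Se 195, Sr 5.
So from lowest to highest: Sr < B < K < As < Se.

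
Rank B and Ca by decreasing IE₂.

IE_2 is the cost of taking one more electron from the +1 cation: B⁺ still has 2 valence electrons; Ca⁺ still has 1 valence electron.
All are still removing valence electrons, so compare the +1 ions as you would atoms: IE_2 generally rises across a period (higher Z_eff) and falls down a group (larger shell), subject to the usual subshell exceptions.
Valence configurations: B⁺ [He]2s², Ca⁺ [Ar]4s¹.
The numbers (kJ/mol): B 2427, Ca 1145.
So the second ionization energies run Ca < B.

B > Ca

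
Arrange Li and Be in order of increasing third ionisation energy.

IE_3 is the cost of taking one more electron from the +2 cation: Li²⁺ is already 1 electron into the core; Be²⁺ is the bare [He] core.
All of these are removing an electron from a noble-gas core or deeper; the smaller core (lower principal quantum number) is held far more tightly, and within a period the higher nuclear charge binds the same core more tightly.
The numbers (kJ/mol): Li 11815, Be 14849.
Putting it together, IE_3: Li < Be.

Li, Be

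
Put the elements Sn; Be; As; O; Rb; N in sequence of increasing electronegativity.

Be is in period 2, group 2; N is in period 2, group 15; O is in period 2, group 16; As is in period 4, group 15; Rb is in period 5, group 1; Sn is in period 5, group 14.
Electronegativity increases across a period and decreases down a group, tracking effective nuclear charge and atomic size.
Neither a single period nor a single group — weigh both effects.
Be > Rb: relative to Rb, both the across-period and down-group shifts push Be's electronegativity up.
Sn > Be: the two effects oppose for this pair; the across-period effect wins (1.96 vs 1.57).
As > Sn: both effects reinforce here, so As is clearly the higher of the two.
N > As: N sits above As in group 15, so the down-group effect alone puts N higher.
O > N: O lies to the right of N in period 2, so the across-period effect alone puts O higher.
Tabulated electronegativity (Pauling): Be 1.57, N 3.04, O 3.44, As 2.18, Rb 0.82, Sn 1.96.
So from lowest to highest: Rb < Be < Sn < As < N < O.

Rb < Be < Sn < As < N < O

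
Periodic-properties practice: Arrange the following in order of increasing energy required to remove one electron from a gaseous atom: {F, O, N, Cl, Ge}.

Ge < Cl < O < N < F

N is in period 2, group 15; O is in period 2, group 16; F is in period 2, group 17; Cl is in period 3, group 17; Ge is in period 4, group 14.
Removing the outermost electron gets harder across a period and easier down a group.
Neither a single period nor a single group — weigh both effects.
Cl > Ge: both effects reinforce here, so Cl is clearly the higher of the two.
O > Cl: period and group pull opposite ways; the down-group shift dominates (1314 vs 1251 kJ/mol).
N > O: this pair runs against the simple trend — see the exception note.
F > N: both are in period 2; the period trend gives F the larger value.
Note the exception: N has a higher first ionization energy than O, contrary to the simple trend — pairing an electron in O's 2p⁴ costs repulsion energy, so O ionizes more easily than half-filled N (2p³).
Tabulated first ionization energy (kJ/mol): N 1402, O 1314, F 1681, Cl 1251, Ge 762.
So from lowest to highest: Ge < Cl < O < N < F.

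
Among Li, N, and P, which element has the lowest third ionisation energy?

IE_3 is the cost of taking one more electron from the +2 cation: Li²⁺ is already 1 electron into the core; N²⁺ still has 3 valence electrons; P²⁺ still has 3 valence electrons.
Breaking into a closed-shell core is much more expensive than removing a leftover valence electron — Li has the largest IE_3 here.
Valence configurations: N²⁺ [He]2s²2p¹, P²⁺ [Ne]3s²3p¹.
The numbers (kJ/mol): Li 11815, N 4578, P 2914.
So the third ionization energies run P < N < Li.

P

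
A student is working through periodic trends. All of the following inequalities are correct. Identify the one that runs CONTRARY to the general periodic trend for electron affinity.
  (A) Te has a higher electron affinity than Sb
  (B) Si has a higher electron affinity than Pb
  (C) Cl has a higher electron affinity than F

(C)

The general trend: electron affinity increases across a period and decreases down a group.
(A) Te (period 5, group 16) vs Sb (period 5, group 15): the stated order agrees with the simple trend.
(B) Si (period 3, group 14) vs Pb (period 6, group 14): the stated order agrees with the simple trend.
(C) Cl (period 3, group 17) vs F (period 2, group 17): the stated order contradicts the simple trend.
The exception is (C): F's small 2p subshell makes the incoming electron feel strong e⁻–e⁻ repulsion, so Cl actually releases more energy on gaining an electron.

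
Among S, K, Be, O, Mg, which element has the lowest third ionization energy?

Consider each +2 ion: S²⁺ still has 4 valence electrons; K²⁺ is already 1 electron into the core; Be²⁺ is the bare [He] core; O²⁺ still has 4 valence electrons; Mg²⁺ is the bare [Ne] core.
Usually core removal costs more than valence removal, but here the competition is close: a tightly held n=2 valence electron can cost more to remove than an n=3 core electron, so the actual values have to decide it.
Valence configurations: S²⁺ [Ne]3s²3p², O²⁺ [He]2s²2p².
The numbers (kJ/mol): S 3357, K 4420, Be 14849, O 5300, Mg 7733.
Hence IE_3: S < K < O < Mg < Be.

S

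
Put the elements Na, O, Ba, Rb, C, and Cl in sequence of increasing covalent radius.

Moving right in a period, electrons are added to the same shell under a stronger nuclear pull, so atoms get smaller; moving down, a new shell is opened and atoms get larger.
Here both period and group differ, so the two effects have to be weighed against each other.
C > O: C lies to the left of O in period 2, so the across-period effect alone puts C larger.
Cl > C: period and group pull opposite ways; the down-group shift dominates (99 vs 75 pm).
Na > Cl: Na lies to the left of Cl in period 3, so the across-period effect alone puts Na larger.
Ba > Na: the two effects oppose for this pair; the down-group effect wins (196 vs 155 pm).
Rb > Ba: the two effects oppose for this pair; the across-period effect wins (210 vs 196 pm).
Tabulated atomic radius (pm): C 75, O 63, Na 155, Cl 99, Rb 210, Ba 196.
So from smallest to largest: O < C < Cl < Na < Ba < Rb.

O, C, Cl, Na, Ba, Rb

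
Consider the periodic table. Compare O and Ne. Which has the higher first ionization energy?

Ne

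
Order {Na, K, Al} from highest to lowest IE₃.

The third ionization energy removes an electron from the +2 ion. For each element: Na²⁺ is already 1 electron into the core; K²⁺ is already 1 electron into the core; Al²⁺ still has 1 valence electron.
Core electrons are held far more tightly than valence electrons, so K and Na top the IE_3 order.
Approximate IE_3 values (kJ/mol): Na 6910, K 4420, Al 2745.
So the third ionization energies run Al < K < Na.

Na > K > Al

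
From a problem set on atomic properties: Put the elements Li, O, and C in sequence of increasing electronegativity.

Li, C, O

Li is in period 2, group 1; C is in period 2, group 14; O is in period 2, group 16.
Atoms toward the upper right of the periodic table pull bonding electrons most strongly.
All lie in period 2, so electronegativity increases left to right.
So from lowest to highest: Li < C < O.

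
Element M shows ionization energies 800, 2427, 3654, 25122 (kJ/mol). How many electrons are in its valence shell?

Look for the largest jump between consecutive ionization energies: IE4/IE3 ≈ 6.9, far larger than any earlier ratio.
That jump marks the point where a core electron is being removed. So the atom has 3 valence electrons.

3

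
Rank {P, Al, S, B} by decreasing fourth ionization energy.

After 3 electrons have been removed, what remains? P³⁺ still has 2 valence electrons; Al³⁺ is the bare [Ne] core; S³⁺ still has 3 valence electrons; B³⁺ is the bare [He] core.
Pulling an electron out of a noble-gas core costs far more than removing a remaining valence electron, so Al and B sit at the high end of IE_4.
Valence configurations: P³⁺ [Ne]3s², S³⁺ [Ne]3s²3p¹.
S³⁺ loses a lone 3p electron whereas P³⁺ must break into a filled 3s² pair, so IE_4(P) > IE_4(S) even though S has the higher nuclear charge.
The numbers (kJ/mol): P 4964, Al 11577, S 4556, B 25026.
Hence IE_4: S < P < Al < B.

B, Al, P, S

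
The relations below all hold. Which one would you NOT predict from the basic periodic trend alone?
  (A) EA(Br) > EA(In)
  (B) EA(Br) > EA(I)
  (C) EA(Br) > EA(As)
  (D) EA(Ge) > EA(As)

(D)

The general trend: electron affinity increases across a period and decreases down a group.
(A) Br (period 4, group 17) vs In (period 5, group 13): the stated order agrees with the simple trend.
(B) Br (period 4, group 17) vs I (period 5, group 17): the stated order agrees with the simple trend.
(C) Br (period 4, group 17) vs As (period 4, group 15): the stated order agrees with the simple trend.
(D) Ge (period 4, group 14) vs As (period 4, group 15): the stated order contradicts the simple trend.
The exception is (D): adding an electron to As's half-filled 4p³ is unfavourable, so Ge (4p²) has the more exothermic EA.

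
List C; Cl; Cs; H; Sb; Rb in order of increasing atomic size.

H, C, Cl, Sb, Rb, Cs

Moving right in a period, electrons are added to the same shell under a stronger nuclear pull, so atoms get smaller; moving down, a new shell is opened and atoms get larger.
These span different periods and groups, so the two trends combine.
C > H: period and group pull opposite ways; the down-group shift dominates (75 vs 32 pm).
Cl > C: period and group pull opposite ways; the down-group shift dominates (99 vs 75 pm).
Sb > Cl: both effects reinforce here, so Sb is clearly the larger of the two.
Rb > Sb: both are in period 5; the period trend gives Rb the larger value.
Cs > Rb: they share group 1; the group trend gives Cs the larger value.
Approximate values (pm): H 32, C 75, Cl 99, Rb 210, Sb 140, Cs 232.
So from smallest to largest: H < C < Cl < Sb < Rb < Cs.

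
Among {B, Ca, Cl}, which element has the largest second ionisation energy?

B

Consider each +1 ion: B⁺ still has 2 valence electrons; Ca⁺ still has 1 valence electron; Cl⁺ still has 6 valence electrons.
All are still removing valence electrons, so compare the +1 ions as you would atoms: IE_2 generally rises across a period (higher Z_eff) and falls down a group (larger shell), subject to the usual subshell exceptions.
Valence configurations: B⁺ [He]2s², Ca⁺ [Ar]4s¹, Cl⁺ [Ne]3s²3p⁴.
Tabulated IE_2 (kJ/mol): B 2427, Ca 1145, Cl 2298.
Hence IE_2: Ca < Cl < B.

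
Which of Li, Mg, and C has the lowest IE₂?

Mg

Consider each +1 ion: Li⁺ is the bare [He] core; Mg⁺ still has 1 valence electron; C⁺ still has 3 valence electrons.
Breaking into a closed-shell core is much more expensive than removing a leftover valence electron — Li has the largest IE_2 here.
Valence configurations: Mg⁺ [Ne]3s¹, C⁺ [He]2s²2p¹.
The numbers (kJ/mol): Li 7298, Mg 1451, C 2353.
Putting it together, IE_2: Mg < C < Li.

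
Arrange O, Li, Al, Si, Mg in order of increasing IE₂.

Consider each +1 ion: O⁺ still has 5 valence electrons; Li⁺ is the bare [He] core; Al⁺ still has 2 valence electrons; Si⁺ still has 3 valence electrons; Mg⁺ still has 1 valence electron.
Core electrons are held far more tightly than valence electrons, so Li tops the IE_2 order.
Valence configurations: O⁺ [He]2s²2p³, Al⁺ [Ne]3s², Si⁺ [Ne]3s²3p¹, Mg⁺ [Ne]3s¹.
Si⁺ loses a lone 3p electron whereas Al⁺ must break into a filled 3s² pair, so IE_2(Al) > IE_2(Si) even though Si has the higher nuclear charge.
Tabulated IE_2 (kJ/mol): O 3388, Li 7298, Al 1817, Si 1577, Mg 1451.
Overall IE_2 order: Mg < Si < Al < O < Li.

Mg < Si < Al < O < Li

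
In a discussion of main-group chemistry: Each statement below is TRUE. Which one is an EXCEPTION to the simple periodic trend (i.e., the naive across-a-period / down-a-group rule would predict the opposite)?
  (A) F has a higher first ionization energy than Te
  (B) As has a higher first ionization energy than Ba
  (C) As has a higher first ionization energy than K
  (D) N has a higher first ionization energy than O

The general trend: first ionization energy increases across a period and decreases down a group.
(A) F (period 2, group 17) vs Te (period 5, group 16): the stated order agrees with the simple trend.
(B) As (period 4, group 15) vs Ba (period 6, group 2): the stated order agrees with the simple trend.
(C) As (period 4, group 15) vs K (period 4, group 1): the stated order agrees with the simple trend.
(D) N (period 2, group 15) vs O (period 2, group 16): the stated order contradicts the simple trend.
The exception is (D): pairing an electron in O's 2p⁴ costs repulsion energy, so O ionizes more easily than half-filled N (2p³).

(D)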